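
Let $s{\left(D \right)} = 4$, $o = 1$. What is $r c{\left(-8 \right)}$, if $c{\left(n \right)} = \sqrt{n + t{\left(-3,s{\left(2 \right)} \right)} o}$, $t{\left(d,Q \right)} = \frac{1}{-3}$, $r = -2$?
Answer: $- \frac{10 i \sqrt{3}}{3} \approx - 5.7735 i$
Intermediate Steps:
$t{\left(d,Q \right)} = - \frac{1}{3}$
$c{\left(n \right)} = \sqrt{- \frac{1}{3} + n}$ ($c{\left(n \right)} = \sqrt{n - \frac{1}{3}} = \sqrt{- \frac{1}{3} + n}$)
$r c{\left(-8 \right)} = - 2 \frac{\sqrt{-3 + 9 \left(-8\right)}}{3} = - 2 \frac{\sqrt{-3 - 72}}{3} = - 2 \frac{\sqrt{-75}}{3} = - 2 \frac{5 i \sqrt{3}}{3} = - \frac{10 i \sqrt{3}}{3}$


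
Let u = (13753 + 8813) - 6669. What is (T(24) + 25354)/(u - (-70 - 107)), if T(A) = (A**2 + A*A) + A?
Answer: 13265/8037 ≈ 1.6505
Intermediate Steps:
u = 15897 (u = 22566 - 6669 = 15897)
T(A) = A + 2*A**2 (T(A) = (A**2 + A**2) + A = 2*A**2 + A = A + 2*A**2)
(T(24) + 25354)/(u - (-70 - 107)) = (24*(1 + 2*24) + 25354)/(15897 - (-70 - 107)) = (24*(1 + 48) + 25354)/(15897 - 1*(-177)) = (24*49 + 25354)/(15897 + 177) = (1176 + 25354)/16074 = 26530*(1/16074) = 13265/8037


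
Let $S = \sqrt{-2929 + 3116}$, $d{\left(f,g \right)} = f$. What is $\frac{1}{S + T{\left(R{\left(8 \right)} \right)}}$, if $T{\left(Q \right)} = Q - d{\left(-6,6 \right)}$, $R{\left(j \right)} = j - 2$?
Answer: $- \frac{12}{43} + \frac{\sqrt{187}}{43} \approx 0.038949$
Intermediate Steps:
$R{\left(j \right)} = -2 + j$
$T{\left(Q \right)} = 6 + Q$ ($T{\left(Q \right)} = Q - -6 = Q + 6 = 6 + Q$)
$S = \sqrt{187} \approx 13.675$
$\frac{1}{S + T{\left(R{\left(8 \right)} \right)}} = \frac{1}{\sqrt{187} + \left(6 + \left(-2 + 8\right)\right)} = \frac{1}{\sqrt{187} + \left(6 + 6\right)} = \frac{1}{\sqrt{187} + 12} = \frac{1}{12 + \sqrt{187}}$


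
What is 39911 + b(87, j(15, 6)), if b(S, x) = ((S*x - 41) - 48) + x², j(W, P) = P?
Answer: 40380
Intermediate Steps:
b(S, x) = -89 + x² + S*x (b(S, x) = ((-41 + S*x) - 48) + x² = (-89 + S*x) + x² = -89 + x² + S*x)
39911 + b(87, j(15, 6)) = 39911 + (-89 + 6² + 87*6) = 39911 + (-89 + 36 + 522) = 39911 + 469 = 40380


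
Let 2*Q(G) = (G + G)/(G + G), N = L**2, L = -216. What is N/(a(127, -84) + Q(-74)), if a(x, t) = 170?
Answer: 93312/341 ≈ 273.64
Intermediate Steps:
N = 46656 (N = (-216)**2 = 46656)
Q(G) = 1/2 (Q(G) = ((G + G)/(G + G))/2 = ((2*G)/((2*G)))/2 = ((2*G)*(1/(2*G)))/2 = (1/2)*1 = 1/2)
N/(a(127, -84) + Q(-74)) = 46656/(170 + 1/2) = 46656/(341/2) = 46656*(2/341) = 93312/341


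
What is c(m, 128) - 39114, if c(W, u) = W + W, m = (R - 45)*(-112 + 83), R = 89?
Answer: -41666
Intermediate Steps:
m = -1276 (m = (89 - 45)*(-112 + 83) = 44*(-29) = -1276)
c(W, u) = 2*W
c(m, 128) - 39114 = 2*(-1276) - 39114 = -2552 - 39114 = -41666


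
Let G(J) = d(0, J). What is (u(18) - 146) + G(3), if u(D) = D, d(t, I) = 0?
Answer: -128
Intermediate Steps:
G(J) = 0
(u(18) - 146) + G(3) = (18 - 146) + 0 = -128 + 0 = -128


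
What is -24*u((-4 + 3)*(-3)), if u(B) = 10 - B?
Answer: -168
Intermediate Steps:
-24*u((-4 + 3)*(-3)) = -24*(10 - (-4 + 3)*(-3)) = -24*(10 - (-1)*(-3)) = -24*(10 - 1*3) = -24*(10 - 3) = -24*7 = -168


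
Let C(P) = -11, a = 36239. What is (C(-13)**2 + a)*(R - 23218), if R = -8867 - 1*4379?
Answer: -1325831040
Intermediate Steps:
R = -13246 (R = -8867 - 4379 = -13246)
(C(-13)**2 + a)*(R - 23218) = ((-11)**2 + 36239)*(-13246 - 23218) = (121 + 36239)*(-36464) = 36360*(-36464) = -1325831040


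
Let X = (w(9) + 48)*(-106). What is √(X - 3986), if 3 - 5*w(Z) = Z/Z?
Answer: I*√227910/5 ≈ 95.48*I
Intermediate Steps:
w(Z) = ⅖ (w(Z) = ⅗ - Z/(5*Z) = ⅗ - ⅕*1 = ⅗ - ⅕ = ⅖)
X = -25652/5 (X = (⅖ + 48)*(-106) = (242/5)*(-106) = -25652/5 ≈ -5130.4)
√(X - 3986) = √(-25652/5 - 3986) = √(-45582/5) = I*√227910/5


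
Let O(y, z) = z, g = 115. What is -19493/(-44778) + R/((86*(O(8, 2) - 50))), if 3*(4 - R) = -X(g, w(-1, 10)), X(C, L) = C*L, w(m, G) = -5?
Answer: 44435221/92421792 ≈ 0.48079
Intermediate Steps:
R = -563/3 (R = 4 - (-1)*115*(-5)/3 = 4 - (-1)*(-575)/3 = 4 - ⅓*575 = 4 - 575/3 = -563/3 ≈ -187.67)
-19493/(-44778) + R/((86*(O(8, 2) - 50))) = -19493/(-44778) - 563*1/(86*(2 - 50))/3 = -19493*(-1/44778) - 563/(3*(86*(-48))) = 19493/44778 - 563/3/(-4128) = 19493/44778 - 563/3*(-1/4128) = 19493/44778 + 563/12384 = 44435221/92421792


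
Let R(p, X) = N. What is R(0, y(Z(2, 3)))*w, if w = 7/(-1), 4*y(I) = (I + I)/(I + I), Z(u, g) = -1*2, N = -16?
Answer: 112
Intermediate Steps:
Z(u, g) = -2
y(I) = 1/4 (y(I) = ((I + I)/(I + I))/4 = ((2*I)/((2*I)))/4 = ((2*I)*(1/(2*I)))/4 = (1/4)*1 = 1/4)
R(p, X) = -16
w = -7 (w = 7*(-1) = -7)
R(0, y(Z(2, 3)))*w = -16*(-7) = 112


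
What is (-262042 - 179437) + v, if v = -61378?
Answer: -502857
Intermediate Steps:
(-262042 - 179437) + v = (-262042 - 179437) - 61378 = -441479 - 61378 = -502857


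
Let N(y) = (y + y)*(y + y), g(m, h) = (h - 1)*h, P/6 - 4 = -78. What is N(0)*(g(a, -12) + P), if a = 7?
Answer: 0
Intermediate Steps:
P = -444 (P = 24 + 6*(-78) = 24 - 468 = -444)
g(m, h) = h*(-1 + h) (g(m, h) = (-1 + h)*h = h*(-1 + h))
N(y) = 4*y² (N(y) = (2*y)*(2*y) = 4*y²)
N(0)*(g(a, -12) + P) = (4*0²)*(-12*(-1 - 12) - 444) = (4*0)*(-12*(-13) - 444) = 0*(156 - 444) = 0*(-288) = 0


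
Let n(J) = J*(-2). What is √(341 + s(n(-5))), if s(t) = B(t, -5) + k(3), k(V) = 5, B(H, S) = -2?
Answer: 2*√86 ≈ 18.547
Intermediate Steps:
n(J) = -2*J
s(t) = 3 (s(t) = -2 + 5 = 3)
√(341 + s(n(-5))) = √(341 + 3) = √344 = 2*√86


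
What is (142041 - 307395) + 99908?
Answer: -65446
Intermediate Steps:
(142041 - 307395) + 99908 = -165354 + 99908 = -65446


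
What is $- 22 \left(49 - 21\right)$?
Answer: $-616$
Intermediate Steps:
$- 22 \left(49 - 21\right) = \left(-22\right) 28 = -616$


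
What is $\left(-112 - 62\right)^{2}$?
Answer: $30276$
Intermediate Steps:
$\left(-112 - 62\right)^{2} = \left(-174\right)^{2} = 30276$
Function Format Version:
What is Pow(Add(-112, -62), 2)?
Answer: 30276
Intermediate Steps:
Pow(Add(-112, -62), 2) = Pow(-174, 2) = 30276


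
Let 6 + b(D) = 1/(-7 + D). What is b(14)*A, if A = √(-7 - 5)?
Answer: -82*I*√3/7 ≈ -20.29*I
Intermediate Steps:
b(D) = -6 + 1/(-7 + D)
A = 2*I*√3 (A = √(-12) = 2*I*√3 ≈ 3.4641*I)
b(14)*A = ((43 - 6*14)/(-7 + 14))*(2*I*√3) = ((43 - 84)/7)*(2*I*√3) = ((⅐)*(-41))*(2*I*√3) = -82*I*√3/7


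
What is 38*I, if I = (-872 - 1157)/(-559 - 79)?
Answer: 38551/319 ≈ 120.85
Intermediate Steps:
I = 2029/638 (I = -2029/(-638) = -2029*(-1/638) = 2029/638 ≈ 3.1803)
38*I = 38*(2029/638) = 38551/319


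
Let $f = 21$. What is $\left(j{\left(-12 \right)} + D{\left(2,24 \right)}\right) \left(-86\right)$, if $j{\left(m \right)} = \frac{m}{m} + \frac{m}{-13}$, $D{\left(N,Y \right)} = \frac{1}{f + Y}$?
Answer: $- \frac{97868}{585} \approx -167.3$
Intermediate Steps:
$D{\left(N,Y \right)} = \frac{1}{21 + Y}$
$j{\left(m \right)} = 1 - \frac{m}{13}$ ($j{\left(m \right)} = 1 + m \left(- \frac{1}{13}\right) = 1 - \frac{m}{13}$)
$\left(j{\left(-12 \right)} + D{\left(2,24 \right)}\right) \left(-86\right) = \left(\left(1 - - \frac{12}{13}\right) + \frac{1}{21 + 24}\right) \left(-86\right) = \left(\left(1 + \frac{12}{13}\right) + \frac{1}{45}\right) \left(-86\right) = \left(\frac{25}{13} + \frac{1}{45}\right) \left(-86\right) = \frac{1138}{585} \left(-86\right) = - \frac{97868}{585}$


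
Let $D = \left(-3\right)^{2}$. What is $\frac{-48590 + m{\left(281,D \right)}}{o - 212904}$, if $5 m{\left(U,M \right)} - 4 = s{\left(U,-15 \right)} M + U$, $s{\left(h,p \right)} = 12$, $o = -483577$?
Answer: $\frac{242557}{3482405} \approx 0.069652$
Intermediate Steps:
$D = 9$
$m{\left(U,M \right)} = \frac{4}{5} + \frac{U}{5} + \frac{12 M}{5}$ ($m{\left(U,M \right)} = \frac{4}{5} + \frac{12 M + U}{5} = \frac{4}{5} + \frac{U + 12 M}{5} = \frac{4}{5} + \left(\frac{U}{5} + \frac{12 M}{5}\right) = \frac{4}{5} + \frac{U}{5} + \frac{12 M}{5}$)
$\frac{-48590 + m{\left(281,D \right)}}{o - 212904} = \frac{-48590 + \left(\frac{4}{5} + \frac{1}{5} \cdot 281 + \frac{12}{5} \cdot 9\right)}{-483577 - 212904} = \frac{-48590 + \left(\frac{4}{5} + \frac{281}{5} + \frac{108}{5}\right)}{-696481} = \left(-48590 + \frac{393}{5}\right) \left(- \frac{1}{696481}\right) = \left(- \frac{242557}{5}\right) \left(- \frac{1}{696481}\right) = \frac{242557}{3482405}$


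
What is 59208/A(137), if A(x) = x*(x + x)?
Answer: 29604/18769 ≈ 1.5773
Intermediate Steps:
A(x) = 2*x² (A(x) = x*(2*x) = 2*x²)
59208/A(137) = 59208/((2*137²)) = 59208/((2*18769)) = 59208/37538 = 59208*(1/37538) = 29604/18769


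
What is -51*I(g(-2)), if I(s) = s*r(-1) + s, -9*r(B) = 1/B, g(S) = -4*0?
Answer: 0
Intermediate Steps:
g(S) = 0
r(B) = -1/(9*B)
I(s) = 10*s/9 (I(s) = s*(-⅑/(-1)) + s = s*(-⅑*(-1)) + s = s*(⅑) + s = s/9 + s = 10*s/9)
-51*I(g(-2)) = -170*0/3 = -51*0 = 0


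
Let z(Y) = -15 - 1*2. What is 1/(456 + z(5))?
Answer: 1/439 ≈ 0.0022779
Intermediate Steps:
z(Y) = -17 (z(Y) = -15 - 2 = -17)
1/(456 + z(5)) = 1/(456 - 17) = 1/439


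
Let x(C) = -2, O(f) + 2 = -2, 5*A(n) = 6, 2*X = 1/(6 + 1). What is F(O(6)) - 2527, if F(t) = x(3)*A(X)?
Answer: -12647/5 ≈ -2529.4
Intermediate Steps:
X = 1/14 (X = 1/(2*(6 + 1)) = (½)/7 = (½)*(⅐) = 1/14 ≈ 0.071429)
A(n) = 6/5 (A(n) = (⅕)*6 = 6/5)
O(f) = -4 (O(f) = -2 - 2 = -4)
F(t) = -12/5 (F(t) = -2*6/5 = -12/5)
F(O(6)) - 2527 = -12/5 - 2527 = -12647/5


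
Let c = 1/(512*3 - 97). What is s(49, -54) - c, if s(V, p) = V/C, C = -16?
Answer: -70527/23024 ≈ -3.0632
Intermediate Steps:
s(V, p) = -V/16 (s(V, p) = V/(-16) = V*(-1/16) = -V/16)
c = 1/1439 (c = 1/(1536 - 97) = 1/1439 ≈ 0.00069493)
s(49, -54) - c = -1/16*49 - 1*1/1439 = -49/16 - 1/1439 = -70527/23024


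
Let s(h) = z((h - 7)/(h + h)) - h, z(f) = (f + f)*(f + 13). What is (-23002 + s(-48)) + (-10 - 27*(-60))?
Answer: -98281487/4608 ≈ -21328.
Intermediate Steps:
z(f) = 2*f*(13 + f) (z(f) = (2*f)*(13 + f) = 2*f*(13 + f))
s(h) = -h + (-7 + h)*(13 + (-7 + h)/(2*h))/h (s(h) = 2*((h - 7)/(h + h))*(13 + (h - 7)/(h + h)) - h = 2*((-7 + h)/((2*h)))*(13 + (-7 + h)/((2*h))) - h = 2*((-7 + h)*(1/(2*h)))*(13 + (-7 + h)*(1/(2*h))) - h = 2*((-7 + h)/(2*h))*(13 + (-7 + h)/(2*h)) - h = (-7 + h)*(13 + (-7 + h)/(2*h))/h - h = -h + (-7 + h)*(13 + (-7 + h)/(2*h))/h)
(-23002 + s(-48)) + (-10 - 27*(-60)) = (-23002 + (27/2 - 1*(-48) - 98/(-48) + (49/2)/(-48)**2)) + (-10 - 27*(-60)) = (-23002 + (27/2 + 48 - 98*(-1/48) + (49/2)*(1/2304))) + (-10 + 1620) = (-23002 + (27/2 + 48 + 49/24 + 49/4608)) + 1610 = (-23002 + 292849/4608) + 1610 = -105700367/4608 + 1610 = -98281487/4608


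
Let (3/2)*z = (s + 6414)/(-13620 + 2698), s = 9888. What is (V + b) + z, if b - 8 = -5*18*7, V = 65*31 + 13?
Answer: 7672732/5461 ≈ 1405.0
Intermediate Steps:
V = 2028 (V = 2015 + 13 = 2028)
z = -5434/5461 (z = 2*((9888 + 6414)/(-13620 + 2698))/3 = 2*(16302/(-10922))/3 = 2*(16302*(-1/10922))/3 = (2/3)*(-8151/5461) = -5434/5461 ≈ -0.99506)
b = -622 (b = 8 - 5*18*7 = 8 - 90*7 = 8 - 630 = -622)
(V + b) + z = (2028 - 622) - 5434/5461 = 1406 - 5434/5461 = 7672732/5461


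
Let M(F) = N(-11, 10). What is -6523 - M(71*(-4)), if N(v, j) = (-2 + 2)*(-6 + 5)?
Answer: -6523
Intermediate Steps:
N(v, j) = 0 (N(v, j) = 0*(-1) = 0)
M(F) = 0
-6523 - M(71*(-4)) = -6523 - 1*0 = -6523 + 0 = -6523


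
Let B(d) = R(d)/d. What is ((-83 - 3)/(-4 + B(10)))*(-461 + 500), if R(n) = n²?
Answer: -559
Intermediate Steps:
B(d) = d (B(d) = d²/d = d)
((-83 - 3)/(-4 + B(10)))*(-461 + 500) = ((-83 - 3)/(-4 + 10))*(-461 + 500) = -86/6*39 = -86*⅙*39 = -43/3*39 = -559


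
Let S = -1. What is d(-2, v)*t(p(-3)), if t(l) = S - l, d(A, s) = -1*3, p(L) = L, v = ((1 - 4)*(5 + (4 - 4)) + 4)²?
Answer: -6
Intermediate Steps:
v = 121 (v = (-3*(5 + 0) + 4)² = (-3*5 + 4)² = (-15 + 4)² = (-11)² = 121)
d(A, s) = -3
t(l) = -1 - l
d(-2, v)*t(p(-3)) = -3*(-1 - 1*(-3)) = -3*(-1 + 3) = -3*2 = -6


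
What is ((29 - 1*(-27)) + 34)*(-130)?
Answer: -11700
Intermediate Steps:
((29 - 1*(-27)) + 34)*(-130) = ((29 + 27) + 34)*(-130) = (56 + 34)*(-130) = 90*(-130) = -11700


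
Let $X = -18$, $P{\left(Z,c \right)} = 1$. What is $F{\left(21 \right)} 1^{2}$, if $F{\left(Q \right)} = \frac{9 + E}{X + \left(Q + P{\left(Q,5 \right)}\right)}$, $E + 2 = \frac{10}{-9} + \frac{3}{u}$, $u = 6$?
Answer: $\frac{115}{72} \approx 1.5972$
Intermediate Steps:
$E = - \frac{47}{18}$ ($E = -2 + \left(\frac{10}{-9} + \frac{3}{6}\right) = -2 + \left(10 \left(- \frac{1}{9}\right) + 3 \cdot \frac{1}{6}\right) = -2 + \left(- \frac{10}{9} + \frac{1}{2}\right) = -2 - \frac{11}{18} = - \frac{47}{18} \approx -2.6111$)
$F{\left(Q \right)} = \frac{115}{18 \left(-17 + Q\right)}$ ($F{\left(Q \right)} = \frac{9 - \frac{47}{18}}{-18 + \left(Q + 1\right)} = \frac{115}{18 \left(-18 + \left(1 + Q\right)\right)} = \frac{115}{18 \left(-17 + Q\right)}$)
$F{\left(21 \right)} 1^{2} = \frac{115}{18 \left(-17 + 21\right)} 1^{2} = \frac{115}{18 \cdot 4} \cdot 1 = \frac{115}{18} \cdot \frac{1}{4} \cdot 1 = \frac{115}{72} \cdot 1 = \frac{115}{72}$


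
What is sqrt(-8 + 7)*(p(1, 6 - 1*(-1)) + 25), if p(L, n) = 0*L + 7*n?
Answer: 74*I ≈ 74.0*I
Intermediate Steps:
p(L, n) = 7*n (p(L, n) = 0 + 7*n = 7*n)
sqrt(-8 + 7)*(p(1, 6 - 1*(-1)) + 25) = sqrt(-8 + 7)*(7*(6 - 1*(-1)) + 25) = sqrt(-1)*(7*(6 + 1) + 25) = I*(7*7 + 25) = I*(49 + 25) = I*74 = 74*I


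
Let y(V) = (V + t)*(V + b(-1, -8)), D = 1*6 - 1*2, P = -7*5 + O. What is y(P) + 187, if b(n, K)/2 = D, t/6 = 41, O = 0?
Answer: -5510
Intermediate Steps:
P = -35 (P = -7*5 + 0 = -35 + 0 = -35)
D = 4 (D = 6 - 2 = 4)
t = 246 (t = 6*41 = 246)
b(n, K) = 8 (b(n, K) = 2*4 = 8)
y(V) = (8 + V)*(246 + V) (y(V) = (V + 246)*(V + 8) = (246 + V)*(8 + V) = (8 + V)*(246 + V))
y(P) + 187 = (1968 + (-35)² + 254*(-35)) + 187 = (1968 + 1225 - 8890) + 187 = -5697 + 187 = -5510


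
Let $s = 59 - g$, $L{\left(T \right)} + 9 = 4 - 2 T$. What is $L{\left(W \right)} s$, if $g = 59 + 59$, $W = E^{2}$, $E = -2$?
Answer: $767$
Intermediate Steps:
$W = 4$ ($W = \left(-2\right)^{2} = 4$)
$g = 118$
$L{\left(T \right)} = -5 - 2 T$ ($L{\left(T \right)} = -9 - \left(-4 + 2 T\right) = -5 - 2 T$)
$s = -59$ ($s = 59 - 118 = -59$)
$L{\left(W \right)} s = \left(-5 - 8\right) \left(-59\right) = \left(-13\right) \left(-59\right) = 767$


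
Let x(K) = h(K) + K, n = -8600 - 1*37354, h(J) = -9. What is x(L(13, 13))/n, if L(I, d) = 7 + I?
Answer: -11/45954 ≈ -0.00023937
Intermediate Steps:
n = -45954 (n = -8600 - 37354 = -45954)
x(K) = -9 + K
x(L(13, 13))/n = (-9 + (7 + 13))/(-45954) = (-9 + 20)*(-1/45954) = 11*(-1/45954) = -11/45954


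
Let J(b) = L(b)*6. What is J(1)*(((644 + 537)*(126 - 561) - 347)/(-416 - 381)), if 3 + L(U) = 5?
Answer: 6168984/797 ≈ 7740.3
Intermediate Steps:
L(U) = 2 (L(U) = -3 + 5 = 2)
J(b) = 12 (J(b) = 2*6 = 12)
J(1)*(((644 + 537)*(126 - 561) - 347)/(-416 - 381)) = 12*(((644 + 537)*(126 - 561) - 347)/(-416 - 381)) = 12*((1181*(-435) - 347)/(-797)) = 12*((-513735 - 347)*(-1/797)) = 12*(-514082*(-1/797)) = 12*(514082/797) = 6168984/797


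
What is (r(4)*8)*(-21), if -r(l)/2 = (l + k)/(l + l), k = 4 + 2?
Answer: 420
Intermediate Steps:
k = 6
r(l) = -(6 + l)/l (r(l) = -2*(l + 6)/(l + l) = -2*(6 + l)/(2*l) = -2*(6 + l)*1/(2*l) = -(6 + l)/l)
(r(4)*8)*(-21) = (((-6 - 1*4)/4)*8)*(-21) = (((-6 - 4)/4)*8)*(-21) = (((¼)*(-10))*8)*(-21) = -5/2*8*(-21) = -20*(-21) = 420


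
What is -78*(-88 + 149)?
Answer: -4758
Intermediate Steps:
-78*(-88 + 149) = -78*61 = -4758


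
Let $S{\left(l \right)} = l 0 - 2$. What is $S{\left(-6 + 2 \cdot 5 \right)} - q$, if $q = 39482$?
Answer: $-39484$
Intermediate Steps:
$S{\left(l \right)} = -2$ ($S{\left(l \right)} = 0 - 2 = -2$)
$S{\left(-6 + 2 \cdot 5 \right)} - q = -2 - 39482 = -39484$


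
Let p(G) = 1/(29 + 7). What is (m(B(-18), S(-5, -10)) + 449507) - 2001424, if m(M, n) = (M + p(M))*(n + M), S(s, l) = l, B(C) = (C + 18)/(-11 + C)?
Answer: -27934511/18 ≈ -1.5519e+6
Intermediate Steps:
B(C) = (18 + C)/(-11 + C)
p(G) = 1/36
m(M, n) = (1/36 + M)*(M + n) (m(M, n) = (M + 1/36)*(n + M) = (1/36 + M)*(M + n))
(m(B(-18), S(-5, -10)) + 449507) - 2001424 = ((((18 - 18)/(-11 - 18))² + ((18 - 18)/(-11 - 18))/36 + (1/36)*(-10) + ((18 - 18)/(-11 - 18))*(-10)) + 449507) - 2001424 = (((0/(-29))² + (0/(-29))/36 - 5/18 + (0/(-29))*(-10)) + 449507) - 2001424 = (((-1/29*0)² + (-1/29*0)/36 - 5/18 - 1/29*0*(-10)) + 449507) - 2001424 = ((0² + (1/36)*0 - 5/18 + 0*(-10)) + 449507) - 2001424 = ((0 + 0 - 5/18 + 0) + 449507) - 2001424 = (-5/18 + 449507) - 2001424 = 8091121/18 - 2001424 = -27934511/18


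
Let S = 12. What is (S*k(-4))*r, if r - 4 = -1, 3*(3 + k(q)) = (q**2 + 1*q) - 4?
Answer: -12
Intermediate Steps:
k(q) = -13/3 + q/3 + q**2/3 (k(q) = -3 + ((q**2 + 1*q) - 4)/3 = -3 + ((q**2 + q) - 4)/3 = -3 + ((q + q**2) - 4)/3 = -3 + (-4 + q + q**2)/3 = -3 + (-4/3 + q/3 + q**2/3) = -13/3 + q/3 + q**2/3)
r = 3 (r = 4 - 1 = 3)
(S*k(-4))*r = (12*(-13/3 + (1/3)*(-4) + (1/3)*(-4)**2))*3 = (12*(-13/3 - 4/3 + (1/3)*16))*3 = (12*(-13/3 - 4/3 + 16/3))*3 = (12*(-1/3))*3 = -4*3 = -12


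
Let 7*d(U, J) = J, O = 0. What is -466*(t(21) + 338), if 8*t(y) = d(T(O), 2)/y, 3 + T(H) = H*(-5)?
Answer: -46307585/294 ≈ -1.5751e+5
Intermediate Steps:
T(H) = -3 - 5*H (T(H) = -3 + H*(-5) = -3 - 5*H)
d(U, J) = J/7
t(y) = 1/(28*y) (t(y) = (((⅐)*2)/y)/8 = (2/(7*y))/8 = 1/(28*y))
-466*(t(21) + 338) = -466*((1/28)/21 + 338) = -466*((1/28)*(1/21) + 338) = -466*(1/588 + 338) = -466*198745/588 = -46307585/294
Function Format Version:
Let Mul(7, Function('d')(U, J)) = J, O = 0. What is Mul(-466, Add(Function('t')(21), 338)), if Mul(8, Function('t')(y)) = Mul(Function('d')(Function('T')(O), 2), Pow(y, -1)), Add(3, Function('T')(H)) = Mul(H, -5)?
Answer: Rational(-46307585, 294) ≈ -1.5751e+5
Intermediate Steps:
Function('T')(H) = Add(-3, Mul(-5, H)) (Function('T')(H) = Add(-3, Mul(H, -5)) = Add(-3, Mul(-5, H)))
Function('d')(U, J) = Mul(Rational(1, 7), J)
Function('t')(y) = Mul(Rational(1, 28), Pow(y, -1)) (Function('t')(y) = Mul(Rational(1, 8), Mul(Mul(Rational(1, 7), 2), Pow(y, -1))) = Mul(Rational(1, 8), Mul(Rational(2, 7), Pow(y, -1))) = Mul(Rational(1, 28), Pow(y, -1)))
Mul(-466, Add(Function('t')(21), 338)) = Mul(-466, Add(Mul(Rational(1, 28), Pow(21, -1)), 338)) = Mul(-466, Add(Mul(Rational(1, 28), Rational(1, 21)), 338)) = Mul(-466, Add(Rational(1, 588), 338)) = Mul(-466, Rational(198745, 588)) = Rational(-46307585, 294)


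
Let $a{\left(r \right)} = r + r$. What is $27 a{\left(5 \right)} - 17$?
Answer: $253$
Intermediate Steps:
$a{\left(r \right)} = 2 r$
$27 a{\left(5 \right)} - 17 = 27 \cdot 2 \cdot 5 - 17 = 27 \cdot 10 - 17 = 270 - 17 = 253$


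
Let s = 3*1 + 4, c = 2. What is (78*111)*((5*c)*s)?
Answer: 606060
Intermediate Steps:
s = 7 (s = 3 + 4 = 7)
(78*111)*((5*c)*s) = (78*111)*((5*2)*7) = 8658*(10*7) = 8658*70 = 606060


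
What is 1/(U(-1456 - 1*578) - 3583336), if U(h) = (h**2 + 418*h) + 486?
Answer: -1/295906 ≈ -3.3795e-6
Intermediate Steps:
U(h) = 486 + h**2 + 418*h
1/(U(-1456 - 1*578) - 3583336) = 1/((486 + (-1456 - 1*578)**2 + 418*(-1456 - 1*578)) - 3583336) = 1/((486 + (-1456 - 578)**2 + 418*(-1456 - 578)) - 3583336) = 1/((486 + (-2034)**2 + 418*(-2034)) - 3583336) = 1/((486 + 4137156 - 850212) - 3583336) = 1/(3287430 - 3583336) = 1/(-295906) = -1/295906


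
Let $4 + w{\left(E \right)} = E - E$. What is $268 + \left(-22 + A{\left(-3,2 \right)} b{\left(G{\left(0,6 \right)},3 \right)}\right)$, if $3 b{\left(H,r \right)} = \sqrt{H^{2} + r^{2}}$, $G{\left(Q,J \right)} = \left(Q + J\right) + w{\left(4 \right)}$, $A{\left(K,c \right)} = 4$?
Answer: $246 + \frac{4 \sqrt{13}}{3} \approx 250.81$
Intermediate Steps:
$w{\left(E \right)} = -4$ ($w{\left(E \right)} = -4 + \left(E - E\right) = -4 + 0 = -4$)
$G{\left(Q,J \right)} = -4 + J + Q$ ($G{\left(Q,J \right)} = \left(Q + J\right) - 4 = \left(J + Q\right) - 4 = -4 + J + Q$)
$b{\left(H,r \right)} = \frac{\sqrt{H^{2} + r^{2}}}{3}$
$268 + \left(-22 + A{\left(-3,2 \right)} b{\left(G{\left(0,6 \right)},3 \right)}\right) = 268 - \left(22 - 4 \frac{\sqrt{\left(-4 + 6 + 0\right)^{2} + 3^{2}}}{3}\right) = 268 - \left(22 - 4 \frac{\sqrt{2^{2} + 9}}{3}\right) = 268 - \left(22 - 4 \frac{\sqrt{4 + 9}}{3}\right) = 268 - \left(22 - 4 \frac{\sqrt{13}}{3}\right) = 268 - \left(22 - \frac{4 \sqrt{13}}{3}\right) = 246 + \frac{4 \sqrt{13}}{3}$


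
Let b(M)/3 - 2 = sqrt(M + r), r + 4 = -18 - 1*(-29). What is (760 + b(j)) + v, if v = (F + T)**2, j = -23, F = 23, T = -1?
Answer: 1250 + 12*I ≈ 1250.0 + 12.0*I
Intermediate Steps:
r = 7 (r = -4 + (-18 - 1*(-29)) = -4 + (-18 + 29) = -4 + 11 = 7)
v = 484 (v = (23 - 1)**2 = 22**2 = 484)
b(M) = 6 + 3*sqrt(7 + M) (b(M) = 6 + 3*sqrt(M + 7) = 6 + 3*sqrt(7 + M))
(760 + b(j)) + v = (760 + (6 + 3*sqrt(7 - 23))) + 484 = (760 + (6 + 3*sqrt(-16))) + 484 = (760 + (6 + 3*(4*I))) + 484 = (760 + (6 + 12*I)) + 484 = (766 + 12*I) + 484 = 1250 + 12*I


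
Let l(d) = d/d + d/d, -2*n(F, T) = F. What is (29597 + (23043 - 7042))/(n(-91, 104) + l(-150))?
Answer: 91196/95 ≈ 959.96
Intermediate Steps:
n(F, T) = -F/2
l(d) = 2 (l(d) = 1 + 1 = 2)
(29597 + (23043 - 7042))/(n(-91, 104) + l(-150)) = (29597 + (23043 - 7042))/(-1/2*(-91) + 2) = (29597 + 16001)/(91/2 + 2) = 45598/(95/2) = 45598*(2/95) = 91196/95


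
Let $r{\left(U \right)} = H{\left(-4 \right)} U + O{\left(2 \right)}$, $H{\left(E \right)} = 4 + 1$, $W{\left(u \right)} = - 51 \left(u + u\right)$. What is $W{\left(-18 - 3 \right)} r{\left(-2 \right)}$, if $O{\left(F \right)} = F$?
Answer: $-17136$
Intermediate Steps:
$W{\left(u \right)} = - 102 u$ ($W{\left(u \right)} = - 51 \cdot 2 u = - 102 u$)
$H{\left(E \right)} = 5$
$r{\left(U \right)} = 2 + 5 U$ ($r{\left(U \right)} = 5 U + 2 = 2 + 5 U$)
$W{\left(-18 - 3 \right)} r{\left(-2 \right)} = - 102 \left(-18 - 3\right) \left(2 + 5 \left(-2\right)\right) = \left(-102\right) \left(-21\right) \left(2 - 10\right) = 2142 \left(-8\right) = -17136$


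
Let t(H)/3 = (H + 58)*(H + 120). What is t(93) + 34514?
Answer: 131003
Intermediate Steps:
t(H) = 3*(58 + H)*(120 + H) (t(H) = 3*((H + 58)*(H + 120)) = 3*((58 + H)*(120 + H)) = 3*(58 + H)*(120 + H))
t(93) + 34514 = (20880 + 3*93**2 + 534*93) + 34514 = (20880 + 3*8649 + 49662) + 34514 = (20880 + 25947 + 49662) + 34514 = 96489 + 34514 = 131003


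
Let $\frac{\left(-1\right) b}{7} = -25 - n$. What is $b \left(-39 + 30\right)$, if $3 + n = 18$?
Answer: $-2520$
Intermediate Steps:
$n = 15$ ($n = -3 + 18 = 15$)
$b = 280$ ($b = - 7 \left(-25 - 15\right) = \left(-7\right) \left(-40\right) = 280$)
$b \left(-39 + 30\right) = 280 \left(-39 + 30\right) = 280 \left(-9\right) = -2520$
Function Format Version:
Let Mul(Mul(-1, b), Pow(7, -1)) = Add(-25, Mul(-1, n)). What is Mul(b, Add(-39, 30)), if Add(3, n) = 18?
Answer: -2520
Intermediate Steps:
n = 15 (n = Add(-3, 18) = 15)
b = 280 (b = Mul(-7, Add(-25, Mul(-1, 15))) = Mul(-7, Add(-25, -15)) = Mul(-7, -40) = 280)
Mul(b, Add(-39, 30)) = Mul(280, Add(-39, 30)) = Mul(280, -9) = -2520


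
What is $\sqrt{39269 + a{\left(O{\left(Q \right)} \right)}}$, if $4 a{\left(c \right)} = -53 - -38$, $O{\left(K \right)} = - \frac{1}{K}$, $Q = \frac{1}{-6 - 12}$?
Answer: $\frac{\sqrt{157061}}{2} \approx 198.15$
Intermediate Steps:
$Q = - \frac{1}{18}$ ($Q = \frac{1}{-18} = - \frac{1}{18} \approx -0.055556$)
$a{\left(c \right)} = - \frac{15}{4}$ ($a{\left(c \right)} = \frac{-53 - -38}{4} = \frac{-53 + 38}{4} = \frac{1}{4} \left(-15\right) = - \frac{15}{4}$)
$\sqrt{39269 + a{\left(O{\left(Q \right)} \right)}} = \sqrt{39269 - \frac{15}{4}} = \sqrt{\frac{157061}{4}} = \frac{\sqrt{157061}}{2}$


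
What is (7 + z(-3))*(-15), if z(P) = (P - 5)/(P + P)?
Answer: -125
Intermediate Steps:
z(P) = (-5 + P)/(2*P) (z(P) = (-5 + P)/((2*P)) = (-5 + P)*(1/(2*P)) = (-5 + P)/(2*P))
(7 + z(-3))*(-15) = (7 + (1/2)*(-5 - 3)/(-3))*(-15) = (7 + (1/2)*(-1/3)*(-8))*(-15) = (7 + 4/3)*(-15) = (25/3)*(-15) = -125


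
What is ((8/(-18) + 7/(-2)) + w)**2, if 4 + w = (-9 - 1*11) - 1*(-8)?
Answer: 128881/324 ≈ 397.78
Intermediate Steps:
w = -16 (w = -4 + ((-9 - 1*11) - 1*(-8)) = -4 + ((-9 - 11) + 8) = -4 + (-20 + 8) = -4 - 12 = -16)
((8/(-18) + 7/(-2)) + w)**2 = ((8/(-18) + 7/(-2)) - 16)**2 = ((8*(-1/18) + 7*(-1/2)) - 16)**2 = ((-4/9 - 7/2) - 16)**2 = (-71/18 - 16)**2 = (-359/18)**2 = 128881/324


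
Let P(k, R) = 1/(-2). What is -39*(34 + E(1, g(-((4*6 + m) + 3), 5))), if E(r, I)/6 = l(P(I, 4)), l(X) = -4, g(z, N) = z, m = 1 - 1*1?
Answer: -390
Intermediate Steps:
m = 0 (m = 1 - 1 = 0)
P(k, R) = -½ (P(k, R) = 1*(-½) = -½)
E(r, I) = -24 (E(r, I) = 6*(-4) = -24)
-39*(34 + E(1, g(-((4*6 + m) + 3), 5))) = -39*(34 - 24) = -39*10 = -390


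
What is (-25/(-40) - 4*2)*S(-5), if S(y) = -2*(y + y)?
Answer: -295/2 ≈ -147.50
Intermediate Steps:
S(y) = -4*y
(-25/(-40) - 4*2)*S(-5) = (-25/(-40) - 4*2)*(-4*(-5)) = (-25*(-1/40) - 8)*20 = (5/8 - 8)*20 = -59/8*20 = -295/2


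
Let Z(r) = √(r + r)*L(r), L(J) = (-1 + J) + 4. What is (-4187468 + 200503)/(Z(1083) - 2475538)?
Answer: 4934941681085/3062866908854 + 41133517905*√6/3062866908854 ≈ 1.6441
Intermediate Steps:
L(J) = 3 + J
Z(r) = √2*√r*(3 + r) (Z(r) = √(r + r)*(3 + r) = √(2*r)*(3 + r) = (√2*√r)*(3 + r) = √2*√r*(3 + r))
(-4187468 + 200503)/(Z(1083) - 2475538) = (-4187468 + 200503)/(√2*√1083*(3 + 1083) - 2475538) = -3986965/(√2*(19*√3)*1086 - 2475538) = -3986965/(20634*√6 - 2475538) = -3986965/(-2475538 + 20634*√6)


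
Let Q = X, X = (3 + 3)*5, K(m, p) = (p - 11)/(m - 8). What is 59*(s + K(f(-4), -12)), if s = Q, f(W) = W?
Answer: 22597/12 ≈ 1883.1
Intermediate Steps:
K(m, p) = (-11 + p)/(-8 + m)
X = 30 (X = 6*5 = 30)
Q = 30
s = 30
59*(s + K(f(-4), -12)) = 59*(30 + (-11 - 12)/(-8 - 4)) = 59*(30 - 23/(-12)) = 59*(30 - 1/12*(-23)) = 59*(30 + 23/12) = 59*(383/12) = 22597/12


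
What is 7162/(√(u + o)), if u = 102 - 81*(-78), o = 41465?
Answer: 7162*√47885/47885 ≈ 32.729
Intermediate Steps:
u = 6420 (u = 102 + 6318 = 6420)
7162/(√(u + o)) = 7162/(√(6420 + 41465)) = 7162/(√47885) = 7162*(√47885/47885) = 7162*√47885/47885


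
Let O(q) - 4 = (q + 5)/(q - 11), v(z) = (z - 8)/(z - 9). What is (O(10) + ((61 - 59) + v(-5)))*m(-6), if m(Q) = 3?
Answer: -339/14 ≈ -24.214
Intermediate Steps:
v(z) = (-8 + z)/(-9 + z)
O(q) = 4 + (5 + q)/(-11 + q) (O(q) = 4 + (q + 5)/(q - 11) = 4 + (5 + q)/(-11 + q))
(O(10) + ((61 - 59) + v(-5)))*m(-6) = ((-39 + 5*10)/(-11 + 10) + ((61 - 59) + (-8 - 5)/(-9 - 5)))*3 = ((-39 + 50)/(-1) + (2 - 13/(-14)))*3 = (-1*11 + (2 - 1/14*(-13)))*3 = (-11 + (2 + 13/14))*3 = (-11 + 41/14)*3 = -113/14*3 = -339/14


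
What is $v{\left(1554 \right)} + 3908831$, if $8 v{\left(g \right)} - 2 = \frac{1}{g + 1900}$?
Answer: $\frac{108008825101}{27632} \approx 3.9088 \cdot 10^{6}$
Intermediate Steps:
$v{\left(g \right)} = \frac{1}{4} + \frac{1}{8 \left(1900 + g\right)}$ ($v{\left(g \right)} = \frac{1}{4} + \frac{1}{8 \left(g + 1900\right)} = \frac{1}{4} + \frac{1}{8 \left(1900 + g\right)}$)
$v{\left(1554 \right)} + 3908831 = \frac{3801 + 2 \cdot 1554}{8 \left(1900 + 1554\right)} + 3908831 = \frac{3801 + 3108}{8 \cdot 3454} + 3908831 = \frac{1}{8} \cdot \frac{1}{3454} \cdot 6909 + 3908831 = \frac{6909}{27632} + 3908831 = \frac{108008825101}{27632}$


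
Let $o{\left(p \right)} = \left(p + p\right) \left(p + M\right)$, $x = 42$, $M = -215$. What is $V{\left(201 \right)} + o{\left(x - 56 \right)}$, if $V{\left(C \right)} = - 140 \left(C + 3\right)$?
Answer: $-22148$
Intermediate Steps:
$o{\left(p \right)} = 2 p \left(-215 + p\right)$ ($o{\left(p \right)} = \left(p + p\right) \left(p - 215\right) = 2 p \left(-215 + p\right)$)
$V{\left(C \right)} = -420 - 140 C$ ($V{\left(C \right)} = - 140 \left(3 + C\right) = -420 - 140 C$)
$V{\left(201 \right)} + o{\left(x - 56 \right)} = \left(-420 - 28140\right) + 2 \left(42 - 56\right) \left(-215 + \left(42 - 56\right)\right) = \left(-420 - 28140\right) + 2 \left(-14\right) \left(-215 - 14\right) = -28560 + 2 \left(-14\right) \left(-229\right) = -28560 + 6412 = -22148$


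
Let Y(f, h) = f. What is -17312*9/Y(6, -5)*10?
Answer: -259680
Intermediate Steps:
-17312*9/Y(6, -5)*10 = -17312*9/6*10 = -17312*9*(1/6)*10 = -25968*10 = -17312*15 = -259680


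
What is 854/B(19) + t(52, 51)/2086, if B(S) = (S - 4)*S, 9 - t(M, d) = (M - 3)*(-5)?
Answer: 926917/297255 ≈ 3.1183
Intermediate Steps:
t(M, d) = -6 + 5*M (t(M, d) = 9 - (M - 3)*(-5) = 9 - (-3 + M)*(-5) = 9 - (15 - 5*M) = 9 + (-15 + 5*M) = -6 + 5*M)
B(S) = S*(-4 + S) (B(S) = (-4 + S)*S = S*(-4 + S))
854/B(19) + t(52, 51)/2086 = 854/((19*(-4 + 19))) + (-6 + 5*52)/2086 = 854/((19*15)) + (-6 + 260)*(1/2086) = 854/285 + 254*(1/2086) = 854*(1/285) + 127/1043 = 854/285 + 127/1043 = 926917/297255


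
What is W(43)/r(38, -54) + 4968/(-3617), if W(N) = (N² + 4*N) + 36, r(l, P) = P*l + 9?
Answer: -17589793/7389531 ≈ -2.3804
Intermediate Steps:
r(l, P) = 9 + P*l
W(N) = 36 + N² + 4*N
W(43)/r(38, -54) + 4968/(-3617) = (36 + 43² + 4*43)/(9 - 54*38) + 4968/(-3617) = (36 + 1849 + 172)/(9 - 2052) + 4968*(-1/3617) = 2057/(-2043) - 4968/3617 = 2057*(-1/2043) - 4968/3617 = -2057/2043 - 4968/3617 = -17589793/7389531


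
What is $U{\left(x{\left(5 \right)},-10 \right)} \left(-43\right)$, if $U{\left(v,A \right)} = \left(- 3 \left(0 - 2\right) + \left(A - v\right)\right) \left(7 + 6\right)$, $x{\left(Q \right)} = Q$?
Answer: $5031$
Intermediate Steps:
$U{\left(v,A \right)} = 78 - 13 v + 13 A$ ($U{\left(v,A \right)} = \left(\left(-3\right) \left(-2\right) + \left(A - v\right)\right) 13 = \left(6 + \left(A - v\right)\right) 13 = \left(6 + A - v\right) 13 = 78 - 13 v + 13 A$)
$U{\left(x{\left(5 \right)},-10 \right)} \left(-43\right) = \left(78 - 65 + 13 \left(-10\right)\right) \left(-43\right) = \left(78 - 65 - 130\right) \left(-43\right) = \left(-117\right) \left(-43\right) = 5031$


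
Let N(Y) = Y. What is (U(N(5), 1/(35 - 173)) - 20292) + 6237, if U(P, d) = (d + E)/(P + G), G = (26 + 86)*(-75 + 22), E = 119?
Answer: -11503724711/818478 ≈ -14055.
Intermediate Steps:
G = -5936 (G = 112*(-53) = -5936)
U(P, d) = (119 + d)/(-5936 + P) (U(P, d) = (d + 119)/(P - 5936) = (119 + d)/(-5936 + P))
(U(N(5), 1/(35 - 173)) - 20292) + 6237 = ((119 + 1/(35 - 173))/(-5936 + 5) - 20292) + 6237 = ((119 + 1/(-138))/(-5931) - 20292) + 6237 = (-(119 - 1/138)/5931 - 20292) + 6237 = (-1/5931*16421/138 - 20292) + 6237 = (-16421/818478 - 20292) + 6237 = -16608571997/818478 + 6237 = -11503724711/818478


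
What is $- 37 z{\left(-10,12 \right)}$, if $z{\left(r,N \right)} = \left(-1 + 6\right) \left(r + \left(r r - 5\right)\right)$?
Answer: $-15725$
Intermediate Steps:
$z{\left(r,N \right)} = -25 + 5 r + 5 r^{2}$ ($z{\left(r,N \right)} = 5 \left(r + \left(r^{2} - 5\right)\right) = 5 \left(r + \left(-5 + r^{2}\right)\right) = 5 \left(-5 + r + r^{2}\right) = -25 + 5 r + 5 r^{2}$)
$- 37 z{\left(-10,12 \right)} = - 37 \left(-25 + 5 \left(-10\right) + 5 \left(-10\right)^{2}\right) = - 37 \left(-25 - 50 + 5 \cdot 100\right) = - 37 \left(-25 - 50 + 500\right) = \left(-37\right) 425 = -15725$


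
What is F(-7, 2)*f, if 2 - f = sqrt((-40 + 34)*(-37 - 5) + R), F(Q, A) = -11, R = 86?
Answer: -22 + 143*sqrt(2) ≈ 180.23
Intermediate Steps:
f = 2 - 13*sqrt(2) (f = 2 - sqrt((-40 + 34)*(-37 - 5) + 86) = 2 - sqrt(-6*(-42) + 86) = 2 - sqrt(252 + 86) = 2 - sqrt(338) = 2 - 13*sqrt(2) ≈ -16.385)
F(-7, 2)*f = -11*(2 - 13*sqrt(2)) = -22 + 143*sqrt(2)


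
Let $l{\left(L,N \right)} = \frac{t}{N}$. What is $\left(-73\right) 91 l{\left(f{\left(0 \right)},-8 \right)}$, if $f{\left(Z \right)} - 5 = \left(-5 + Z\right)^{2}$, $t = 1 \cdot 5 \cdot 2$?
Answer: $\frac{33215}{4} \approx 8303.8$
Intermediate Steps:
$t = 10$ ($t = 5 \cdot 2 = 10$)
$f{\left(Z \right)} = 5 + \left(-5 + Z\right)^{2}$
$l{\left(L,N \right)} = \frac{10}{N}$
$\left(-73\right) 91 l{\left(f{\left(0 \right)},-8 \right)} = \left(-73\right) 91 \frac{10}{-8} = - 6643 \cdot 10 \left(- \frac{1}{8}\right) = \left(-6643\right) \left(- \frac{5}{4}\right) = \frac{33215}{4}$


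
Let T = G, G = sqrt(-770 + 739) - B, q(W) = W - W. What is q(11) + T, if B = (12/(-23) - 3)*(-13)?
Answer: -1053/23 + I*sqrt(31) ≈ -45.783 + 5.5678*I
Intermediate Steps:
q(W) = 0
B = 1053/23 (B = (12*(-1/23) - 3)*(-13) = (-12/23 - 3)*(-13) = -81/23*(-13) = 1053/23 ≈ 45.783)
G = -1053/23 + I*sqrt(31) (G = sqrt(-770 + 739) - 1*1053/23 = sqrt(-31) - 1053/23 = I*sqrt(31) - 1053/23 = -1053/23 + I*sqrt(31) ≈ -45.783 + 5.5678*I)
T = -1053/23 + I*sqrt(31) ≈ -45.783 + 5.5678*I
q(11) + T = 0 + (-1053/23 + I*sqrt(31)) = -1053/23 + I*sqrt(31)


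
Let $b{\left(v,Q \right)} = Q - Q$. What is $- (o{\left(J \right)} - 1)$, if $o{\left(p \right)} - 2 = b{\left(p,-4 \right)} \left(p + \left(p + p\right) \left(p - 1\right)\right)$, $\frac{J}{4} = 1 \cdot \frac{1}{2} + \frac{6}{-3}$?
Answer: $-1$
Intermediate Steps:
$b{\left(v,Q \right)} = 0$
$J = -6$ ($J = 4 \left(1 \cdot \frac{1}{2} + \frac{6}{-3}\right) = 4 \left(1 \cdot \frac{1}{2} + 6 \left(- \frac{1}{3}\right)\right) = 4 \left(\frac{1}{2} - 2\right) = 4 \left(- \frac{3}{2}\right) = -6$)
$o{\left(p \right)} = 2$ ($o{\left(p \right)} = 2 + 0 \left(p + \left(p + p\right) \left(p - 1\right)\right) = 2 + 0 \left(p + 2 p \left(-1 + p\right)\right) = 2 + 0 = 2$)
$- (o{\left(J \right)} - 1) = - (2 - 1) = \left(-1\right) 1 = -1$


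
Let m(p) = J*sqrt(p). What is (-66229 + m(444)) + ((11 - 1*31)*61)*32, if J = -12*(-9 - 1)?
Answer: -105269 + 240*sqrt(111) ≈ -1.0274e+5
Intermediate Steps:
J = 120 (J = -12*(-10) = 120)
m(p) = 120*sqrt(p)
(-66229 + m(444)) + ((11 - 1*31)*61)*32 = (-66229 + 120*sqrt(444)) + ((11 - 1*31)*61)*32 = (-66229 + 120*(2*sqrt(111))) + ((11 - 31)*61)*32 = (-66229 + 240*sqrt(111)) - 20*61*32 = (-66229 + 240*sqrt(111)) - 1220*32 = (-66229 + 240*sqrt(111)) - 39040 = -105269 + 240*sqrt(111)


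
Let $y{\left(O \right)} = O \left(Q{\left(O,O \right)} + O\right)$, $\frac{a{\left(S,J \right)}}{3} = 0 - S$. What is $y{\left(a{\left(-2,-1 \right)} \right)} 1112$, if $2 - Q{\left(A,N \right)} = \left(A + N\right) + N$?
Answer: $-66720$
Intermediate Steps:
$a{\left(S,J \right)} = - 3 S$ ($a{\left(S,J \right)} = 3 \left(0 - S\right) = 3 \left(- S\right) = - 3 S$)
$Q{\left(A,N \right)} = 2 - A - 2 N$ ($Q{\left(A,N \right)} = 2 - \left(\left(A + N\right) + N\right) = 2 - \left(A + 2 N\right) = 2 - A - 2 N$)
$y{\left(O \right)} = O \left(2 - 2 O\right)$ ($y{\left(O \right)} = O \left(\left(2 - O - 2 O\right) + O\right) = O \left(\left(2 - 3 O\right) + O\right) = O \left(2 - 2 O\right)$)
$y{\left(a{\left(-2,-1 \right)} \right)} 1112 = 2 \left(\left(-3\right) \left(-2\right)\right) \left(1 - \left(-3\right) \left(-2\right)\right) 1112 = 2 \cdot 6 \left(1 - 6\right) 1112 = 2 \cdot 6 \left(-5\right) 1112 = \left(-60\right) 1112 = -66720$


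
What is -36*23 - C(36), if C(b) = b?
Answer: -864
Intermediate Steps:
-36*23 - C(36) = -36*23 - 1*36 = -828 - 36 = -864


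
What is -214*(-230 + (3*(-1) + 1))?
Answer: 49648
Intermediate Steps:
-214*(-230 + (3*(-1) + 1)) = -214*(-230 + (-3 + 1)) = -214*(-230 - 2) = -214*(-232) = 49648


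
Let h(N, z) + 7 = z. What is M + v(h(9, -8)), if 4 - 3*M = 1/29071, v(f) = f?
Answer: -397304/29071 ≈ -13.667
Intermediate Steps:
h(N, z) = -7 + z
M = 38761/29071 (M = 4/3 - 1/3/29071 = 4/3 - 1/3*1/29071 = 4/3 - 1/87213 = 38761/29071 ≈ 1.3333)
M + v(h(9, -8)) = 38761/29071 + (-7 - 8) = 38761/29071 - 15 = -397304/29071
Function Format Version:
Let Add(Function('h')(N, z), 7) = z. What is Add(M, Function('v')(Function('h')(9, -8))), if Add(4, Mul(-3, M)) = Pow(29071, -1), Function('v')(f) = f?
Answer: Rational(-397304, 29071) ≈ -13.667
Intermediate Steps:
Function('h')(N, z) = Add(-7, z)
M = Rational(38761, 29071) (M = Add(Rational(4, 3), Mul(Rational(-1, 3), Pow(29071, -1))) = Add(Rational(4, 3), Mul(Rational(-1, 3), Rational(1, 29071))) = Add(Rational(4, 3), Rational(-1, 87213)) = Rational(38761, 29071) ≈ 1.3333)
Add(M, Function('v')(Function('h')(9, -8))) = Add(Rational(38761, 29071), Add(-7, -8)) = Add(Rational(38761, 29071), -15) = Rational(-397304, 29071)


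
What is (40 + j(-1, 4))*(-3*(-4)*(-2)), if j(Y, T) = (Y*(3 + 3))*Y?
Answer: -1104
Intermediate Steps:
j(Y, T) = 6*Y² (j(Y, T) = (Y*6)*Y = (6*Y)*Y = 6*Y²)
(40 + j(-1, 4))*(-3*(-4)*(-2)) = (40 + 6*(-1)²)*(-3*(-4)*(-2)) = (40 + 6*1)*(12*(-2)) = (40 + 6)*(-24) = 46*(-24) = -1104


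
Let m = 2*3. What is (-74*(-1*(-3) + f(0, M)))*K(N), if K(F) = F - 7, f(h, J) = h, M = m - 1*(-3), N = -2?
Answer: 1998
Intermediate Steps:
m = 6
M = 9 (M = 6 - 1*(-3) = 6 + 3 = 9)
K(F) = -7 + F
(-74*(-1*(-3) + f(0, M)))*K(N) = (-74*(-1*(-3) + 0))*(-7 - 2) = -74*(3 + 0)*(-9) = -74*3*(-9) = -222*(-9) = 1998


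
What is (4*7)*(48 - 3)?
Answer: 1260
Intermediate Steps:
(4*7)*(48 - 3) = 28*45 = 1260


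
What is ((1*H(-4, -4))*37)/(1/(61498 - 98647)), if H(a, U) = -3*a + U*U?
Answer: -38486364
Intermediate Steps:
H(a, U) = U**2 - 3*a (H(a, U) = -3*a + U**2 = U**2 - 3*a)
((1*H(-4, -4))*37)/(1/(61498 - 98647)) = ((1*((-4)**2 - 3*(-4)))*37)/(1/(61498 - 98647)) = ((1*(16 + 12))*37)/(1/(-37149)) = ((1*28)*37)/(-1/37149) = (28*37)*(-37149) = 1036*(-37149) = -38486364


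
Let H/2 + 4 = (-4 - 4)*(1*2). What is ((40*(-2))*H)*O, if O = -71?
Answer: -227200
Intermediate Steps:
H = -40 (H = -8 + 2*((-4 - 4)*(1*2)) = -8 + 2*(-8*2) = -8 + 2*(-16) = -8 - 32 = -40)
((40*(-2))*H)*O = ((40*(-2))*(-40))*(-71) = -80*(-40)*(-71) = 3200*(-71) = -227200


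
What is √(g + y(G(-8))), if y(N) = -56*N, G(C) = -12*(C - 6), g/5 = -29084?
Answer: 2*I*√38707 ≈ 393.48*I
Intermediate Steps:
g = -145420 (g = 5*(-29084) = -145420)
G(C) = 72 - 12*C (G(C) = -12*(-6 + C) = 72 - 12*C)
√(g + y(G(-8))) = √(-145420 - 56*(72 - 12*(-8))) = √(-145420 - 56*(72 + 96)) = √(-145420 - 56*168) = √(-145420 - 9408) = √(-154828) = 2*I*√38707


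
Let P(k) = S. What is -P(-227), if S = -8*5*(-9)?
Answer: -360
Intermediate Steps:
S = 360 (S = -40*(-9) = 360)
P(k) = 360
-P(-227) = -1*360 = -360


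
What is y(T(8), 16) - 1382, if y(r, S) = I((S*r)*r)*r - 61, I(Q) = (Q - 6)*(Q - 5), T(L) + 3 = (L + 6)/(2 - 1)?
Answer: 40993687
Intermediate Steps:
T(L) = 3 + L (T(L) = -3 + (L + 6)/(2 - 1) = -3 + (6 + L)/1 = -3 + (6 + L)*1 = -3 + (6 + L) = 3 + L)
I(Q) = (-6 + Q)*(-5 + Q)
y(r, S) = -61 + r*(30 + S**2*r**4 - 11*S*r**2) (y(r, S) = (30 + ((S*r)*r)**2 - 11*S*r*r)*r - 61 = (30 + (S*r**2)**2 - 11*S*r**2)*r - 61 = (30 + S**2*r**4 - 11*S*r**2)*r - 61 = r*(30 + S**2*r**4 - 11*S*r**2) - 61 = -61 + r*(30 + S**2*r**4 - 11*S*r**2))
y(T(8), 16) - 1382 = (-61 + (3 + 8)*(30 + 16**2*(3 + 8)**4 - 11*16*(3 + 8)**2)) - 1382 = (-61 + 11*(30 + 256*11**4 - 11*16*11**2)) - 1382 = (-61 + 11*(30 + 256*14641 - 11*16*121)) - 1382 = (-61 + 11*(30 + 3748096 - 21296)) - 1382 = (-61 + 11*3726830) - 1382 = (-61 + 40995130) - 1382 = 40995069 - 1382 = 40993687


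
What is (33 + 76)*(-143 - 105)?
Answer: -27032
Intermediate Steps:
(33 + 76)*(-143 - 105) = 109*(-248) = -27032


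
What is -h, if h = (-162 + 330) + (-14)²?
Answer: -364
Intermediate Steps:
h = 364 (h = 168 + 196 = 364)
-h = -1*364 = -364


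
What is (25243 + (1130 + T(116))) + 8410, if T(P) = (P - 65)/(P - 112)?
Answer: 139183/4 ≈ 34796.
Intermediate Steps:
T(P) = (-65 + P)/(-112 + P)
(25243 + (1130 + T(116))) + 8410 = (25243 + (1130 + (-65 + 116)/(-112 + 116))) + 8410 = (25243 + (1130 + 51/4)) + 8410 = (25243 + 4571/4) + 8410 = 105543/4 + 8410 = 139183/4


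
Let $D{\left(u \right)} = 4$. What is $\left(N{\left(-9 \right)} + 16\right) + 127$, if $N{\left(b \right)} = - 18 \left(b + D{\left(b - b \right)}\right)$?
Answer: $233$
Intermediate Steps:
$N{\left(b \right)} = -72 - 18 b$ ($N{\left(b \right)} = - 18 \left(b + 4\right) = - 18 \left(4 + b\right) = -72 - 18 b$)
$\left(N{\left(-9 \right)} + 16\right) + 127 = \left(\left(-72 - -162\right) + 16\right) + 127 = \left(\left(-72 + 162\right) + 16\right) + 127 = \left(90 + 16\right) + 127 = 106 + 127 = 233$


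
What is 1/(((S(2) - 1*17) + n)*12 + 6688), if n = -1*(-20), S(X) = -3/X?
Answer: 1/6706 ≈ 0.00014912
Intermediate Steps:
n = 20
1/(((S(2) - 1*17) + n)*12 + 6688) = 1/(((-3/2 - 1*17) + 20)*12 + 6688) = 1/(((-3*1/2 - 17) + 20)*12 + 6688) = 1/(((-3/2 - 17) + 20)*12 + 6688) = 1/((-37/2 + 20)*12 + 6688) = 1/((3/2)*12 + 6688) = 1/(18 + 6688) = 1/6706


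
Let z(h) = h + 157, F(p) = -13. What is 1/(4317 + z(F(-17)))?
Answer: 1/4461 ≈ 0.00022416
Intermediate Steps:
z(h) = 157 + h
1/(4317 + z(F(-17))) = 1/(4317 + (157 - 13)) = 1/(4317 + 144) = 1/4461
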